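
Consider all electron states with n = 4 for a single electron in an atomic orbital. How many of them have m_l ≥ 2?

6

Go through l = 0, …, 3 (the values permitted for n = 4).
The (l, m_l) pairs meeting m_l ≥ 2 give: l=2 → 1; l=3 → 2.
Orbitals: 1 + 2 = 3. Each orbital carries two spin states, so 3 × 2 = 6 states.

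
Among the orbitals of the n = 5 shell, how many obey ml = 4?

Go through l = 0, …, 4 (the values permitted for n = 5).
Per l-value: l=4 → 1.
Total orbitals: 1.

1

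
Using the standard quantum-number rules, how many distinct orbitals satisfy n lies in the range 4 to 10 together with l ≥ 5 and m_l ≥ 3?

65

For each n in the range, tally the orbitals obeying l ≥ 5 and m_l ≥ 3:
n=6 → 3; n=7 → 7; n=8 → 12; n=9 → 18; n=10 → 25.
Total orbitals: 3 + 7 + 12 + 18 + 25 = 65.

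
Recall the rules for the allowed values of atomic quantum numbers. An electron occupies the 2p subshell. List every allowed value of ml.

-1, 0, 1

The 2p subshell has l = 1, and ml takes every integer from −l to +l. With l = 1 that gives the 3 values -1, 0, 1.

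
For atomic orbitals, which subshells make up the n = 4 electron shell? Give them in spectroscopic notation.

For n = 4, ℓ runs from 0 to 3. In spectroscopic notation ℓ = 0,1,2,… ↔ s,p,d,f,g,h,i, so the subshells are 4s, 4p, 4d, 4f.

4s, 4p, 4d, 4f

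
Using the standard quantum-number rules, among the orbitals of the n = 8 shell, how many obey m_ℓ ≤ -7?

The n = 8 shell has ℓ = 0 through 7; check each.
Contributions: ℓ=7 → 1.
Total orbitals: 1.

1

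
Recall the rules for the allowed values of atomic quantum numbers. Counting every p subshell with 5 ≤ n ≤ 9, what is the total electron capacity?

A p subshell (ℓ = 1) exists for every n ≥ 2, so shells n = 5, 6, 7, 8, 9 each contribute one — 5 subshells.
Since each p subshell holds 2(2·1+1) = 6 electrons, the total is 5 × 6 = 30.

30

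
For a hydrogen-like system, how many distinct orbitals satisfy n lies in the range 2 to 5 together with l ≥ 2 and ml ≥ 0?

Count contributing orbitals for each principal shell:
n=3 → 3; n=4 → 7; n=5 → 12.
Total orbitals: 3 + 7 + 12 = 22.

22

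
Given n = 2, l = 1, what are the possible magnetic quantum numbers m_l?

m_l takes every integer from −l to +l. With l = 1 that gives the 3 values -1, 0, 1.

-1, 0, 1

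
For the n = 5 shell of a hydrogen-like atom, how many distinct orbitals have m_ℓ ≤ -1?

10

Go through ℓ = 0, …, 4 (the values permitted for n = 5).
Contributions: ℓ=1 → 1; ℓ=2 → 2; ℓ=3 → 3; ℓ=4 → 4.
Total orbitals: 1 + 2 + 3 + 4 = 10.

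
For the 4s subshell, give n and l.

The leading integer gives n = 4; the letter 's' means l = 0.

n = 4, l = 0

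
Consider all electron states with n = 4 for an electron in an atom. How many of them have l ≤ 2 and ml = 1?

4

Go through l = 0, …, 3 (the values permitted for n = 4).
Contributions: l=1 → 1; l=2 → 1.
Orbitals: 1 + 1 = 2. Each orbital carries two spin states, so 2 × 2 = 4 states.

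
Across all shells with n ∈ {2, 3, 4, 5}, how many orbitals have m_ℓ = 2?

6

Work shell by shell — for each n, count the (ℓ, m_ℓ) pairs that satisfy m_ℓ = 2:
n=3 → 1; n=4 → 2; n=5 → 3.
Total orbitals: 1 + 2 + 3 = 6.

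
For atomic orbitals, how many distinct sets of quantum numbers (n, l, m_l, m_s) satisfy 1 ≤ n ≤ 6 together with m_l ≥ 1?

Per-shell orbital counts meeting the constraint:
n=2 → 1; n=3 → 3; n=4 → 6; n=5 → 10; n=6 → 15.
Orbitals: 1 + 3 + 6 + 10 + 15 = 35. Including both spin states (m_s = ±1/2) gives 2 × 35 = 70 states.

70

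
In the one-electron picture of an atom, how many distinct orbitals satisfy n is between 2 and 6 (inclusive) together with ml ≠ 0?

Per-shell orbital counts meeting the constraint:
n=2 → 2; n=3 → 6; n=4 → 12; n=5 → 20; n=6 → 30.
Total orbitals: 2 + 6 + 12 + 20 + 30 = 70.

70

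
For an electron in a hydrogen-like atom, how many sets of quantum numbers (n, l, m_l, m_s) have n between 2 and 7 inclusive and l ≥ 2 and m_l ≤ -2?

70

Go shell by shell, enumerating (l, m_l) with l ≥ 2 and m_l ≤ -2:
n=3 → 1; n=4 → 3; n=5 → 6; n=6 → 10; n=7 → 15.
Orbitals: 1 + 3 + 6 + 10 + 15 = 35. Including both spin states (m_s = ±1/2) gives 2 × 35 = 70 states.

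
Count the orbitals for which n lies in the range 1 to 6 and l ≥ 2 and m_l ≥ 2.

Work shell by shell — for each n, count the (l, m_l) pairs that satisfy l ≥ 2 and m_l ≥ 2:
n=3 → 1; n=4 → 3; n=5 → 6; n=6 → 10.
Total orbitals: 1 + 3 + 6 + 10 = 20.

20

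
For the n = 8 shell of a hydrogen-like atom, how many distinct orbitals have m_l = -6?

With n = 8 the allowed l are 0, 1, …, 7.
Orbitals with m_l = -6, by l: l=6 → 1; l=7 → 1.
Total orbitals: 1 + 1 = 2.

2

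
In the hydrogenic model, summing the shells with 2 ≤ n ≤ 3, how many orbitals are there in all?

13

Shell n has n² orbitals: 2²=4 + 3²=9 = 13 orbitals.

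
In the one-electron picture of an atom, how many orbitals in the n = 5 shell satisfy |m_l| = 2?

6

With n = 5 the allowed l are 0, 1, …, 4.
The (l, m_l) pairs meeting |m_l| = 2 give: l=2 → 2; l=3 → 2; l=4 → 2.
Total orbitals: 2 + 2 + 2 = 6.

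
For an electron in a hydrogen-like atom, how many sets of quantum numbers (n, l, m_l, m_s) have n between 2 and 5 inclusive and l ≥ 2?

76

Go shell by shell, enumerating (l, m_l) with l ≥ 2:
n=3 → 5; n=4 → 12; n=5 → 21.
Orbitals: 5 + 12 + 21 = 38. Including both spin states (m_s = ±1/2) gives 2 × 38 = 76 states.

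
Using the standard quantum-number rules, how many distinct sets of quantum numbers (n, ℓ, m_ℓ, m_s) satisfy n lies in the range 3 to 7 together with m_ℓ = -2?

Count contributing orbitals for each principal shell:
n=3 → 1; n=4 → 2; n=5 → 3; n=6 → 4; n=7 → 5.
Orbitals: 1 + 2 + 3 + 4 + 5 = 15. Including both spin states (m_s = ±1/2) gives 2 × 15 = 30 states.

30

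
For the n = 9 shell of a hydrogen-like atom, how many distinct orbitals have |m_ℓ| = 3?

12

The n = 9 shell has ℓ = 0 through 8; check each.
Contributions: ℓ=3 → 2; ℓ=4 → 2; ℓ=5 → 2; ℓ=6 → 2; ℓ=7 → 2; ℓ=8 → 2.
Total orbitals: 2 + 2 + 2 + 2 + 2 + 2 = 12.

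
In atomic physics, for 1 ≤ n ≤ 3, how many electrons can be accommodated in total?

28

Total orbitals = 1² + 2² + 3² = 14. Doubling for spin gives 28 electrons.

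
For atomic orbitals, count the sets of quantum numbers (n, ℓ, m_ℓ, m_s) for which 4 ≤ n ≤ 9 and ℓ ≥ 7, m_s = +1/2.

47

Go shell by shell, enumerating (ℓ, m_ℓ) with ℓ ≥ 7:
n=8 → 15; n=9 → 32.
Orbitals: 15 + 32 = 47. With m_s fixed to +1/2 there is one state per orbital, so 47 states.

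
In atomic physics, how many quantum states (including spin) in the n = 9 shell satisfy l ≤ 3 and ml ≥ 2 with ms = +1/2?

3

With n = 9 the allowed l are 0, 1, …, 8.
The (l, ml) pairs meeting l ≤ 3 and ml ≥ 2 give: l=2 → 1; l=3 → 2.
Orbitals: 1 + 2 = 3. With ms fixed to a single value there is one state per orbital, giving 3 states.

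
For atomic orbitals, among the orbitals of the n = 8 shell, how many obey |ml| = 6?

4

For n = 8, l ranges over 0 … 7.
Per l-value: l=6 → 2; l=7 → 2.
Total orbitals: 2 + 2 = 4.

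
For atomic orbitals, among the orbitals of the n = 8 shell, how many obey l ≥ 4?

The (l, m_l) pairs meeting l ≥ 4 give: l=4 → 9; l=5 → 11; l=6 → 13; l=7 → 15.
Total orbitals: 9 + 11 + 13 + 15 = 48.

48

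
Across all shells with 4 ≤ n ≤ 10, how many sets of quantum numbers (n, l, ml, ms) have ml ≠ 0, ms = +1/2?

Per-shell orbital counts meeting the constraint:
n=4 → 12; n=5 → 20; n=6 → 30; n=7 → 42; n=8 → 56; n=9 → 72; n=10 → 90.
Orbitals: 12 + 20 + 30 + 42 + 56 + 72 + 90 = 322. With ms fixed to +1/2 there is one state per orbital, so 322 states.

322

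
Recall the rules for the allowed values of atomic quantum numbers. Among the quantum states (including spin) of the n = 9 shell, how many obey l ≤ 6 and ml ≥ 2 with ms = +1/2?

Go through l = 0, …, 8 (the values permitted for n = 9).
The (l, ml) pairs meeting l ≤ 6 and ml ≥ 2 give: l=2 → 1; l=3 → 2; l=4 → 3; l=5 → 4; l=6 → 5.
Orbitals: 1 + 2 + 3 + 4 + 5 = 15. With ms fixed to a single value there is one state per orbital, giving 15 states.

15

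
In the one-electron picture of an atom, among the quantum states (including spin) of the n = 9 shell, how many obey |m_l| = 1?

The n = 9 shell has l = 0 through 8; check each.
Per l-value: l=1 → 2; l=2 → 2; l=3 → 2; l=4 → 2; l=5 → 2; l=6 → 2; l=7 → 2; l=8 → 2.
Orbitals: 2 + 2 + 2 + 2 + 2 + 2 + 2 + 2 = 16. Each orbital carries two spin states, so 16 × 2 = 32 states.

32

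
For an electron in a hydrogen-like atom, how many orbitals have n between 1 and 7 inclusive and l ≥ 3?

90

Per-shell orbital counts meeting the constraint:
n=4 → 7; n=5 → 16; n=6 → 27; n=7 → 40.
Total orbitals: 7 + 16 + 27 + 40 = 90.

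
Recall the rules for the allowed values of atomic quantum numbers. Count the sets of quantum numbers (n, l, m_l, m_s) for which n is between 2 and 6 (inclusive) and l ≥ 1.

Count contributing orbitals for each principal shell:
n=2 → 3; n=3 → 8; n=4 → 15; n=5 → 24; n=6 → 35.
Orbitals: 3 + 8 + 15 + 24 + 35 = 85. Including both spin states (m_s = ±1/2) gives 2 × 85 = 170 states.

170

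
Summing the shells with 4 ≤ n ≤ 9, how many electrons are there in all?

542

Shell n has n² orbitals: 4²=16 + 5²=25 + 6²=36 + 7²=49 + 8²=64 + 9²=81 = 271 orbitals.
Two spin states per orbital: 2 × 271 = 542 electrons.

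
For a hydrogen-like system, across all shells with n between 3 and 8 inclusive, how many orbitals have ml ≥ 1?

83

Work shell by shell — for each n, count the (l, ml) pairs that satisfy ml ≥ 1:
n=3 → 3; n=4 → 6; n=5 → 10; n=6 → 15; n=7 → 21; n=8 → 28.
Total orbitals: 3 + 6 + 10 + 15 + 21 + 28 = 83.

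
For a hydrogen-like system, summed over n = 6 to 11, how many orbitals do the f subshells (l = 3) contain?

An f subshell (l = 3) exists for every n ≥ 4, so shells n = 6, 7, 8, 9, 10, 11 each contribute one — 6 subshells.
Since each f subshell has 2·3+1 = 7 orbitals, the total is 6 × 7 = 42.

42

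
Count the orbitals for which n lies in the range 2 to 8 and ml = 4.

Work shell by shell — for each n, count the (l, ml) pairs that satisfy ml = 4:
n=5 → 1; n=6 → 2; n=7 → 3; n=8 → 4.
Total orbitals: 1 + 2 + 3 + 4 = 10.

10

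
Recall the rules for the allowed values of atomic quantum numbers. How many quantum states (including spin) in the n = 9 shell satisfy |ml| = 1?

The n = 9 shell has l = 0 through 8; check each.
Per l-value: l=1 → 2; l=2 → 2; l=3 → 2; l=4 → 2; l=5 → 2; l=6 → 2; l=7 → 2; l=8 → 2.
Orbitals: 2 + 2 + 2 + 2 + 2 + 2 + 2 + 2 = 16. Each orbital carries two spin states, so 16 × 2 = 32 states.

32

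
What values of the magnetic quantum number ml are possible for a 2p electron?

The 2p subshell has l = 1, and ml takes every integer from −l to +l. With l = 1 that gives the 3 values -1, 0, 1.

-1, 0, 1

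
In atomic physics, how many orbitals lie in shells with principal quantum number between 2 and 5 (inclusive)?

Shell n has n² orbitals: 2²=4 + 3²=9 + 4²=16 + 5²=25 = 54 orbitals.

54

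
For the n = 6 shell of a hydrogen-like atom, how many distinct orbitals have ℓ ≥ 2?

Per ℓ-value: ℓ=2 → 5; ℓ=3 → 7; ℓ=4 → 9; ℓ=5 → 11.
Total orbitals: 5 + 7 + 9 + 11 = 32.

32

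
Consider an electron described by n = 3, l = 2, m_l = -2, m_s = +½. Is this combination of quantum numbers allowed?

n = 3 is a positive integer. l = 2 satisfies 0 ≤ l ≤ n−1 = 2. m_l = -2 lies in the range −l … +l (here −2 … 2). m_s = +1/2 is one of ±1/2.
All four constraints are satisfied.

Yes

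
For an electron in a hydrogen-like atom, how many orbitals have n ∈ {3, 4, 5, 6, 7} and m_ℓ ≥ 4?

For each n in the range, tally the orbitals obeying m_ℓ ≥ 4:
n=5 → 1; n=6 → 3; n=7 → 6.
Total orbitals: 1 + 3 + 6 = 10.

10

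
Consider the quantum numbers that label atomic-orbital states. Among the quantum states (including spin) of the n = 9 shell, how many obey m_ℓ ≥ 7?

6

Go through ℓ = 0, …, 8 (the values permitted for n = 9).
Contributions: ℓ=7 → 1; ℓ=8 → 2.
Orbitals: 1 + 2 = 3. Each orbital carries two spin states, so 3 × 2 = 6 states.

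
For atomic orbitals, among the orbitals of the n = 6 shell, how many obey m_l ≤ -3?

Go through l = 0, …, 5 (the values permitted for n = 6).
Orbitals with m_l ≤ -3, by l: l=3 → 1; l=4 → 2; l=5 → 3.
Total orbitals: 1 + 2 + 3 = 6.

6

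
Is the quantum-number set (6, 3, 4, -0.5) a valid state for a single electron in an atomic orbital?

The magnetic quantum number must satisfy −ℓ ≤ m_ℓ ≤ ℓ. With ℓ = 3, m_ℓ can only be -3, -2, -1, 0, 1, 2, 3, so m_ℓ = 4 is forbidden.

Not allowed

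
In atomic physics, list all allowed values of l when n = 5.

l is an integer with 0 ≤ l ≤ n−1, so for n = 5: l = 0, 1, 2, 3, 4.

0, 1, 2, 3, 4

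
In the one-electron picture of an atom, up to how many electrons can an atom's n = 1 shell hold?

A shell holds 2n² electrons: 2 × 1² = 2 × 1 = 2.

2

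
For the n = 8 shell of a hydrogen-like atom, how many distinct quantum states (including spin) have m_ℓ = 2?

12

With n = 8 the allowed ℓ are 0, 1, …, 7.
Contributions: ℓ=2 → 1; ℓ=3 → 1; ℓ=4 → 1; ℓ=5 → 1; ℓ=6 → 1; ℓ=7 → 1.
Orbitals: 1 + 1 + 1 + 1 + 1 + 1 = 6. Each orbital carries two spin states, so 6 × 2 = 12 states.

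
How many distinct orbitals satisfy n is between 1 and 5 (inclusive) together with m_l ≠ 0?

Treat each shell separately and count matching orbitals:
n=2 → 2; n=3 → 6; n=4 → 12; n=5 → 20.
Total orbitals: 2 + 6 + 12 + 20 = 40.

40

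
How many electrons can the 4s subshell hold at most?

A subshell with l = 0 has 2l+1 = 1 orbital, each holding 2 electrons (spin ±1/2), so 1 × 2 = 2.

2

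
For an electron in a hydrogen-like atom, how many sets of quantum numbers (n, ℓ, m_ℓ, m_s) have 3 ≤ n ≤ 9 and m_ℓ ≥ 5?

40

Count contributing orbitals for each principal shell:
n=6 → 1; n=7 → 3; n=8 → 6; n=9 → 10.
Orbitals: 1 + 3 + 6 + 10 = 20. Including both spin states (m_s = ±1/2) gives 2 × 20 = 40 states.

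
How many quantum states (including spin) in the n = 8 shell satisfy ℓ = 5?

For n = 8, ℓ ranges over 0 … 7.
Contributions: ℓ=5 → 11.
Orbitals: 11. Each orbital carries two spin states, so 11 × 2 = 22 states.

22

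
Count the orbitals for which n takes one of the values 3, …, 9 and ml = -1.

Go shell by shell, enumerating (l, ml) with ml = -1:
n=3 → 2; n=4 → 3; n=5 → 4; n=6 → 5; n=7 → 6; n=8 → 7; n=9 → 8.
Total orbitals: 2 + 3 + 4 + 5 + 6 + 7 + 8 = 35.

35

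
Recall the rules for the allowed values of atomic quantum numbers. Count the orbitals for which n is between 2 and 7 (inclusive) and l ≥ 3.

90

For each n in the range, tally the orbitals obeying l ≥ 3:
n=4 → 7; n=5 → 16; n=6 → 27; n=7 → 40.
Total orbitals: 7 + 16 + 27 + 40 = 90.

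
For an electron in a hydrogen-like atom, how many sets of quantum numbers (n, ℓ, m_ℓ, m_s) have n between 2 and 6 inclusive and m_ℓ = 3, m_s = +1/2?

6

Treat each shell separately and count matching orbitals:
n=4 → 1; n=5 → 2; n=6 → 3.
Orbitals: 1 + 2 + 3 = 6. With m_s fixed to +1/2 there is one state per orbital, so 6 states.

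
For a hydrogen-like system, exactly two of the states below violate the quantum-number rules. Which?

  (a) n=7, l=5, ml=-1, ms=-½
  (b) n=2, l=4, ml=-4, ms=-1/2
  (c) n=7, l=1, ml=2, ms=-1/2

(b) and (c)

(b) has l = 4 ≥ n = 2, violating 0 ≤ l ≤ n−1.
(c) has |ml| = 2 > l = 1, violating −l ≤ ml ≤ l.
The remaining set (a) satisfies all four rules.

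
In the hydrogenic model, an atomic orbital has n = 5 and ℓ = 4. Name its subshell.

5g

ℓ = 4 corresponds to the letter 'g', so the subshell is 5g.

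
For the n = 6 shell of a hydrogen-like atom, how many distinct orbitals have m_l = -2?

4

The (l, m_l) pairs meeting m_l = -2 give: l=2 → 1; l=3 → 1; l=4 → 1; l=5 → 1.
Total orbitals: 1 + 1 + 1 + 1 = 4.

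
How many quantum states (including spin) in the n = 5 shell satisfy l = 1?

6

Per l-value: l=1 → 3.
Orbitals: 3. Each orbital carries two spin states, so 3 × 2 = 6 states.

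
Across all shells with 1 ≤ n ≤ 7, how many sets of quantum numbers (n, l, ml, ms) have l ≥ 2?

Per-shell orbital counts meeting the constraint:
n=3 → 5; n=4 → 12; n=5 → 21; n=6 → 32; n=7 → 45.
Orbitals: 5 + 12 + 21 + 32 + 45 = 115. Including both spin states (ms = ±1/2) gives 2 × 115 = 230 states.

230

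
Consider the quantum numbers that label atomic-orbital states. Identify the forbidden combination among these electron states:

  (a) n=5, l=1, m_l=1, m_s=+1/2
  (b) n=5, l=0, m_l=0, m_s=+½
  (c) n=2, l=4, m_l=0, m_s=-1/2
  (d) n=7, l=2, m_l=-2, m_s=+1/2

(c)

(c) has l = 4 ≥ n = 2, violating 0 ≤ l ≤ n−1.
The remaining sets (a), (b), (d) satisfy all four rules.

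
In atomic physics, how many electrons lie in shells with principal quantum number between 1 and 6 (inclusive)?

182

Shell n has n² orbitals: 1²=1 + 2²=4 + 3²=9 + 4²=16 + 5²=25 + 6²=36 = 91 orbitals.
Two spin states per orbital: 2 × 91 = 182 electrons.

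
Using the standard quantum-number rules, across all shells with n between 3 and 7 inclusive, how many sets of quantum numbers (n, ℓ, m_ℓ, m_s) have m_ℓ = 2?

Per-shell orbital counts meeting the constraint:
n=3 → 1; n=4 → 2; n=5 → 3; n=6 → 4; n=7 → 5.
Orbitals: 1 + 2 + 3 + 4 + 5 = 15. Including both spin states (m_s = ±1/2) gives 2 × 15 = 30 states.

30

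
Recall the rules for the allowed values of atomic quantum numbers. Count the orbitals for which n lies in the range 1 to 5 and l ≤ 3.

46

Per-shell orbital counts meeting the constraint:
n=1 → 1; n=2 → 4; n=3 → 9; n=4 → 16; n=5 → 16.
Total orbitals: 1 + 4 + 9 + 16 + 16 = 46.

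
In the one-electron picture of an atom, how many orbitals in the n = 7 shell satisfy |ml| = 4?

With n = 7 the allowed l are 0, 1, …, 6.
Per l-value: l=4 → 2; l=5 → 2; l=6 → 2.
Total orbitals: 2 + 2 + 2 = 6.

6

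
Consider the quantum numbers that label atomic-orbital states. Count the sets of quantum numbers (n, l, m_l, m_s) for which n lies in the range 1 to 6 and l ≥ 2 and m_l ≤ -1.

60

Count contributing orbitals for each principal shell:
n=3 → 2; n=4 → 5; n=5 → 9; n=6 → 14.
Orbitals: 2 + 5 + 9 + 14 = 30. Including both spin states (m_s = ±1/2) gives 2 × 30 = 60 states.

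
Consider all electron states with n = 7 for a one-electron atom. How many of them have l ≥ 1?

Contributions: l=1 → 3; l=2 → 5; l=3 → 7; l=4 → 9; l=5 → 11; l=6 → 13.
Orbitals: 3 + 5 + 7 + 9 + 11 + 13 = 48. Each orbital carries two spin states, so 48 × 2 = 96 states.

96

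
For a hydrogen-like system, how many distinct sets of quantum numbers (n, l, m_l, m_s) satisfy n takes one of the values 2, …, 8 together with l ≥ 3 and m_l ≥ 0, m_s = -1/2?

Count contributing orbitals for each principal shell:
n=4 → 4; n=5 → 9; n=6 → 15; n=7 → 22; n=8 → 30.
Orbitals: 4 + 9 + 15 + 22 + 30 = 80. With m_s fixed to -1/2 there is one state per orbital, so 80 states.

80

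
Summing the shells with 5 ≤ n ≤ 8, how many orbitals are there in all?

Shell n has n² orbitals: 5²=25 + 6²=36 + 7²=49 + 8²=64 = 174 orbitals.

174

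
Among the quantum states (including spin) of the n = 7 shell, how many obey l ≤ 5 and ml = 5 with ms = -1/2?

1

Orbitals with l ≤ 5 and ml = 5, by l: l=5 → 1.
Orbitals: 1. With ms fixed to a single value there is one state per orbital, giving 1 state.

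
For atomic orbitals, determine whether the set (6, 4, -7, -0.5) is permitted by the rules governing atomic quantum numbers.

No

The magnetic quantum number must satisfy −l ≤ ml ≤ l. With l = 4, ml can only be -4, -3, -2, -1, 0, 1, 2, 3, 4, so ml = -7 is forbidden.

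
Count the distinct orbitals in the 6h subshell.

A subshell has 2l+1 orbitals; with l = 5, that's 11.

11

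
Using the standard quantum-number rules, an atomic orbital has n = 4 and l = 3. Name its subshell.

4f

l = 3 corresponds to the letter 'f', so the subshell is 4f.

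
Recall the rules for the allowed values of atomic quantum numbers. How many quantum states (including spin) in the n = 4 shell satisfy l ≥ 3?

14

Per l-value: l=3 → 7.
Orbitals: 7. Each orbital carries two spin states, so 7 × 2 = 14 states.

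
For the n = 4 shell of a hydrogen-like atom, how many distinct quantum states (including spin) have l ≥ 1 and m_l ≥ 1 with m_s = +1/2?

For n = 4, l ranges over 0 … 3.
The (l, m_l) pairs meeting l ≥ 1 and m_l ≥ 1 give: l=1 → 1; l=2 → 2; l=3 → 3.
Orbitals: 1 + 2 + 3 = 6. With m_s fixed to a single value there is one state per orbital, giving 6 states.

6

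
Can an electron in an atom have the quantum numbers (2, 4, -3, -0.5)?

The orbital quantum number must satisfy 0 ≤ l ≤ n−1. With n = 2 the allowed l values are 0, 1, so l = 4 is out of range.

Invalid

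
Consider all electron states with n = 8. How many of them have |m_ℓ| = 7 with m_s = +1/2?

With n = 8 the allowed ℓ are 0, 1, …, 7.
Per ℓ-value: ℓ=7 → 2.
Orbitals: 2. With m_s fixed to a single value there is one state per orbital, giving 2 states.

2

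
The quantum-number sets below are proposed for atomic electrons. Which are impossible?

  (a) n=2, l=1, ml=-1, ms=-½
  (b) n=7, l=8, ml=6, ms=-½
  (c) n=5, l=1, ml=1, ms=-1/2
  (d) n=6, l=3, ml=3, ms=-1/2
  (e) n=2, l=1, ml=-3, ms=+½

(b) has l = 8 ≥ n = 7, violating 0 ≤ l ≤ n−1.
(e) has |ml| = 3 > l = 1, violating −l ≤ ml ≤ l.
The remaining sets (a), (c), (d) satisfy all four rules.

(b) and (e)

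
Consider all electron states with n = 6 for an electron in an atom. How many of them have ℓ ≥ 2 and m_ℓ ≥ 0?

36

The n = 6 shell has ℓ = 0 through 5; check each.
Per ℓ-value: ℓ=2 → 3; ℓ=3 → 4; ℓ=4 → 5; ℓ=5 → 6.
Orbitals: 3 + 4 + 5 + 6 = 18. Each orbital carries two spin states, so 18 × 2 = 36 states.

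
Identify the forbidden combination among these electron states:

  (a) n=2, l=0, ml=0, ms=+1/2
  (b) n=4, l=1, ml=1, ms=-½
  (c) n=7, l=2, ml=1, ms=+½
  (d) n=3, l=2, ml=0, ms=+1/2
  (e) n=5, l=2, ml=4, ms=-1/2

(e)

(e) has |ml| = 4 > l = 2, violating −l ≤ ml ≤ l.
The remaining sets (a), (b), (c), (d) satisfy all four rules.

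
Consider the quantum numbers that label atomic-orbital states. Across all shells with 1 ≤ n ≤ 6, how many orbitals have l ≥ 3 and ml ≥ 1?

Go shell by shell, enumerating (l, ml) with l ≥ 3 and ml ≥ 1:
n=4 → 3; n=5 → 7; n=6 → 12.
Total orbitals: 3 + 7 + 12 = 22.

22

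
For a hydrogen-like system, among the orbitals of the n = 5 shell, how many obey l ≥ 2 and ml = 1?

3

The n = 5 shell has l = 0 through 4; check each.
Orbitals with l ≥ 2 and ml = 1, by l: l=2 → 1; l=3 → 1; l=4 → 1.
Total orbitals: 1 + 1 + 1 = 3.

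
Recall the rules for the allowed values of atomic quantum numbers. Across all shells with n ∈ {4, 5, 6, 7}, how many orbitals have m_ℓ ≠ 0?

Go shell by shell, enumerating (ℓ, m_ℓ) with m_ℓ ≠ 0:
n=4 → 12; n=5 → 20; n=6 → 30; n=7 → 42.
Total orbitals: 12 + 20 + 30 + 42 = 104.

104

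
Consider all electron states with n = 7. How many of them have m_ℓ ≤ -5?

The n = 7 shell has ℓ = 0 through 6; check each.
Orbitals with m_ℓ ≤ -5, by ℓ: ℓ=5 → 1; ℓ=6 → 2.
Orbitals: 1 + 2 = 3. Each orbital carries two spin states, so 3 × 2 = 6 states.

6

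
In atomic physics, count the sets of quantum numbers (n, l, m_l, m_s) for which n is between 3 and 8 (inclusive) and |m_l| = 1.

Work shell by shell — for each n, count the (l, m_l) pairs that satisfy |m_l| = 1:
n=3 → 4; n=4 → 6; n=5 → 8; n=6 → 10; n=7 → 12; n=8 → 14.
Orbitals: 4 + 6 + 8 + 10 + 12 + 14 = 54. Including both spin states (m_s = ±1/2) gives 2 × 54 = 108 states.

108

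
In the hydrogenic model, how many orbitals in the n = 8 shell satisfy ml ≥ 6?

3

With n = 8 the allowed l are 0, 1, …, 7.
Contributions: l=6 → 1; l=7 → 2.
Total orbitals: 1 + 2 = 3.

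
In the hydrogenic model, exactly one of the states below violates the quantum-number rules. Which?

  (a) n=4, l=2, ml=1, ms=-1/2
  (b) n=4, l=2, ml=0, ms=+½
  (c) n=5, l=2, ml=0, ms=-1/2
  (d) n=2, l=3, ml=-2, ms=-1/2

(d) has l = 3 ≥ n = 2, violating 0 ≤ l ≤ n−1.
The remaining sets (a), (b), (c) satisfy all four rules.

(d)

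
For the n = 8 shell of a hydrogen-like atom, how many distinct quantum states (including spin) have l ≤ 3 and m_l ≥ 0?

20

Go through l = 0, …, 7 (the values permitted for n = 8).
Contributions: l=0 → 1; l=1 → 2; l=2 → 3; l=3 → 4.
Orbitals: 1 + 2 + 3 + 4 = 10. Each orbital carries two spin states, so 10 × 2 = 20 states.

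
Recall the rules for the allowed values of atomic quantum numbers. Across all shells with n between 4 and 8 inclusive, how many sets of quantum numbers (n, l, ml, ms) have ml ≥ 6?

8

Go shell by shell, enumerating (l, ml) with ml ≥ 6:
n=7 → 1; n=8 → 3.
Orbitals: 1 + 3 = 4. Including both spin states (ms = ±1/2) gives 2 × 4 = 8 states.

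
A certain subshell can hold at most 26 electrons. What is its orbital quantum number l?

2(2l+1) = 26 ⇒ 2l+1 = 13 ⇒ l = 6.

l = 6 (i)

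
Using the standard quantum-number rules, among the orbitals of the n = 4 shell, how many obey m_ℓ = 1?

The n = 4 shell has ℓ = 0 through 3; check each.
Contributions: ℓ=1 → 1; ℓ=2 → 1; ℓ=3 → 1.
Total orbitals: 1 + 1 + 1 = 3.

3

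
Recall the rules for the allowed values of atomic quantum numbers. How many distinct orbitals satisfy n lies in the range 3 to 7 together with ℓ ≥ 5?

Per-shell orbital counts meeting the constraint:
n=6 → 11; n=7 → 24.
Total orbitals: 11 + 24 = 35.

35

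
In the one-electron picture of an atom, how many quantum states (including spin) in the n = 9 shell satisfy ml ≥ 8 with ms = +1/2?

1

The n = 9 shell has l = 0 through 8; check each.
Orbitals with ml ≥ 8, by l: l=8 → 1.
Orbitals: 1. With ms fixed to a single value there is one state per orbital, giving 1 state.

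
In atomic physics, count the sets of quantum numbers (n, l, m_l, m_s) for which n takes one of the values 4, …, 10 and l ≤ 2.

Treat each shell separately and count matching orbitals:
n=4 → 9; n=5 → 9; n=6 → 9; n=7 → 9; n=8 → 9; n=9 → 9; n=10 → 9.
Orbitals: 9 + 9 + 9 + 9 + 9 + 9 + 9 = 63. Including both spin states (m_s = ±1/2) gives 2 × 63 = 126 states.

126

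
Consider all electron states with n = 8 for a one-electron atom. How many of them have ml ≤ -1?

56

With n = 8 the allowed l are 0, 1, …, 7.
The (l, ml) pairs meeting ml ≤ -1 give: l=1 → 1; l=2 → 2; l=3 → 3; l=4 → 4; l=5 → 5; l=6 → 6; l=7 → 7.
Orbitals: 1 + 2 + 3 + 4 + 5 + 6 + 7 = 28. Each orbital carries two spin states, so 28 × 2 = 56 states.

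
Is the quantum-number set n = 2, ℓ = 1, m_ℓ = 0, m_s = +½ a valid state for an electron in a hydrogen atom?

Valid

n = 2 is a positive integer. ℓ = 1 satisfies 0 ≤ ℓ ≤ n−1 = 1. m_ℓ = 0 lies in the range −ℓ … +ℓ (here −1 … 1). m_s = +1/2 is one of ±1/2.
All four constraints are satisfied.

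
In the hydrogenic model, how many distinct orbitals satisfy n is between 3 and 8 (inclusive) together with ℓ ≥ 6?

41

Treat each shell separately and count matching orbitals:
n=7 → 13; n=8 → 28.
Total orbitals: 13 + 28 = 41.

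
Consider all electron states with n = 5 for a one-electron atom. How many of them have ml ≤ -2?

For n = 5, l ranges over 0 … 4.
Per l-value: l=2 → 1; l=3 → 2; l=4 → 3.
Orbitals: 1 + 2 + 3 = 6. Each orbital carries two spin states, so 6 × 2 = 12 states.

12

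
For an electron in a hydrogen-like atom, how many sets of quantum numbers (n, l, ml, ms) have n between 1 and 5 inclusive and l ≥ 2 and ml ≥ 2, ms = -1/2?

Treat each shell separately and count matching orbitals:
n=3 → 1; n=4 → 3; n=5 → 6.
Orbitals: 1 + 3 + 6 = 10. With ms fixed to -1/2 there is one state per orbital, so 10 states.

10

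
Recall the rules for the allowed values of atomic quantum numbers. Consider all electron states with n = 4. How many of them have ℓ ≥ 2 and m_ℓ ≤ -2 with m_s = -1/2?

Go through ℓ = 0, …, 3 (the values permitted for n = 4).
The (ℓ, m_ℓ) pairs meeting ℓ ≥ 2 and m_ℓ ≤ -2 give: ℓ=2 → 1; ℓ=3 → 2.
Orbitals: 1 + 2 = 3. With m_s fixed to a single value there is one state per orbital, giving 3 states.

3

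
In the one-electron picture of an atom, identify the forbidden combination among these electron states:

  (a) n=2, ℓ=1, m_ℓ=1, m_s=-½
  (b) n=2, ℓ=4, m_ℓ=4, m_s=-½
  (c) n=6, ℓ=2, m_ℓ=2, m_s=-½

(b)

(b) has ℓ = 4 ≥ n = 2, violating 0 ≤ ℓ ≤ n−1.
The remaining sets (a), (c) satisfy all four rules.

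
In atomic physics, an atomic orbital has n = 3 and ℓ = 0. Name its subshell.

3s

ℓ = 0 corresponds to the letter 's', so the subshell is 3s.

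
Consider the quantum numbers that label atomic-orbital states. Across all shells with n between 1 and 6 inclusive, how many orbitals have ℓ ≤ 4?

80

Per-shell orbital counts meeting the constraint:
n=1 → 1; n=2 → 4; n=3 → 9; n=4 → 16; n=5 → 25; n=6 → 25.
Total orbitals: 1 + 4 + 9 + 16 + 25 + 25 = 80.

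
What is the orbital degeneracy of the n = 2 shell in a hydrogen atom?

4

The n = 2 shell contains n² = 2² = 4 orbitals.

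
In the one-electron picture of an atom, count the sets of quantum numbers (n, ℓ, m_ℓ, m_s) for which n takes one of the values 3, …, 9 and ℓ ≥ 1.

Count contributing orbitals for each principal shell:
n=3 → 8; n=4 → 15; n=5 → 24; n=6 → 35; n=7 → 48; n=8 → 63; n=9 → 80.
Orbitals: 8 + 15 + 24 + 35 + 48 + 63 + 80 = 273. Including both spin states (m_s = ±1/2) gives 2 × 273 = 546 states.

546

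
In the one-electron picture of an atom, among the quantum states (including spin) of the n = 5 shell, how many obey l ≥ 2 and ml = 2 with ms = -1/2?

With n = 5 the allowed l are 0, 1, …, 4.
Orbitals with l ≥ 2 and ml = 2, by l: l=2 → 1; l=3 → 1; l=4 → 1.
Orbitals: 1 + 1 + 1 = 3. With ms fixed to a single value there is one state per orbital, giving 3 states.

3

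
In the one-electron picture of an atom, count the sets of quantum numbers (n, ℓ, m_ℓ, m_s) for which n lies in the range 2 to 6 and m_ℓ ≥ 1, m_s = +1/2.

35

Go shell by shell, enumerating (ℓ, m_ℓ) with m_ℓ ≥ 1:
n=2 → 1; n=3 → 3; n=4 → 6; n=5 → 10; n=6 → 15.
Orbitals: 1 + 3 + 6 + 10 + 15 = 35. With m_s fixed to +1/2 there is one state per orbital, so 35 states.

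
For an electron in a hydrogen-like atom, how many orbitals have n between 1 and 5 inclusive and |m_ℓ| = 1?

20

Per-shell orbital counts meeting the constraint:
n=2 → 2; n=3 → 4; n=4 → 6; n=5 → 8.
Total orbitals: 2 + 4 + 6 + 8 = 20.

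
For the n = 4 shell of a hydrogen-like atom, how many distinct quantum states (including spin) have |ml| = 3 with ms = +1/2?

Go through l = 0, …, 3 (the values permitted for n = 4).
The (l, ml) pairs meeting |ml| = 3 give: l=3 → 2.
Orbitals: 2. With ms fixed to a single value there is one state per orbital, giving 2 states.

2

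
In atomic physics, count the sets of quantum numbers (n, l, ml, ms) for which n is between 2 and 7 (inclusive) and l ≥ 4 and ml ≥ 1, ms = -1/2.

For each n in the range, tally the orbitals obeying l ≥ 4 and ml ≥ 1:
n=5 → 4; n=6 → 9; n=7 → 15.
Orbitals: 4 + 9 + 15 = 28. With ms fixed to -1/2 there is one state per orbital, so 28 states.

28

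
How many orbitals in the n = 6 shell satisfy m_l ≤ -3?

6

With n = 6 the allowed l are 0, 1, …, 5.
Contributions: l=3 → 1; l=4 → 2; l=5 → 3.
Total orbitals: 1 + 2 + 3 = 6.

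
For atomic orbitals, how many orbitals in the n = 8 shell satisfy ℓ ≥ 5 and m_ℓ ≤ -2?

Go through ℓ = 0, …, 7 (the values permitted for n = 8).
Contributions: ℓ=5 → 4; ℓ=6 → 5; ℓ=7 → 6.
Total orbitals: 4 + 5 + 6 = 15.

15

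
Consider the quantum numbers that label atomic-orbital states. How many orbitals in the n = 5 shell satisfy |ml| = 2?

With n = 5 the allowed l are 0, 1, …, 4.
Per l-value: l=2 → 2; l=3 → 2; l=4 → 2.
Total orbitals: 2 + 2 + 2 = 6.

6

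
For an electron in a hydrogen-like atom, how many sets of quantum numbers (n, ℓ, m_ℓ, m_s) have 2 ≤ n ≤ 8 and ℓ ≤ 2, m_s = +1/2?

58

For each n in the range, tally the orbitals obeying ℓ ≤ 2:
n=2 → 4; n=3 → 9; n=4 → 9; n=5 → 9; n=6 → 9; n=7 → 9; n=8 → 9.
Orbitals: 4 + 9 + 9 + 9 + 9 + 9 + 9 = 58. With m_s fixed to +1/2 there is one state per orbital, so 58 states.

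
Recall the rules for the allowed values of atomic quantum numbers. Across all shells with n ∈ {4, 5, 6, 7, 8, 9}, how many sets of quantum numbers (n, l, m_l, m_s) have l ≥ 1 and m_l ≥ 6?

20

For each n in the range, tally the orbitals obeying l ≥ 1 and m_l ≥ 6:
n=7 → 1; n=8 → 3; n=9 → 6.
Orbitals: 1 + 3 + 6 = 10. Including both spin states (m_s = ±1/2) gives 2 × 10 = 20 states.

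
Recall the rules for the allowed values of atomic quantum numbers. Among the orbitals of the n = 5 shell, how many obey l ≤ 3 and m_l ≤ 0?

10

The n = 5 shell has l = 0 through 4; check each.
Contributions: l=0 → 1; l=1 → 2; l=2 → 3; l=3 → 4.
Total orbitals: 1 + 2 + 3 + 4 = 10.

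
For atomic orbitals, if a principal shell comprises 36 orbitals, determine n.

n = 6

n² = 36 ⇒ n = 6.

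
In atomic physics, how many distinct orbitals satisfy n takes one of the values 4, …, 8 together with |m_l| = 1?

Go shell by shell, enumerating (l, m_l) with |m_l| = 1:
n=4 → 6; n=5 → 8; n=6 → 10; n=7 → 12; n=8 → 14.
Total orbitals: 6 + 8 + 10 + 12 + 14 = 50.

50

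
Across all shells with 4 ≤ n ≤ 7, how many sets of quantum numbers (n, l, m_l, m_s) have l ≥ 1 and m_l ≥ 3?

Per-shell orbital counts meeting the constraint:
n=4 → 1; n=5 → 3; n=6 → 6; n=7 → 10.
Orbitals: 1 + 3 + 6 + 10 = 20. Including both spin states (m_s = ±1/2) gives 2 × 20 = 40 states.

40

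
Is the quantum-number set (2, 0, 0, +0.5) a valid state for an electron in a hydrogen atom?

Allowed

n = 2 is a positive integer. l = 0 satisfies 0 ≤ l ≤ n−1 = 1. m_l = 0 lies in the range −l … +l (here 0). m_s = +1/2 is one of ±1/2.
All four constraints are satisfied.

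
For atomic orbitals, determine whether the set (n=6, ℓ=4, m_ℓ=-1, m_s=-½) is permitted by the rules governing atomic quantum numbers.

n = 6 is a positive integer. ℓ = 4 satisfies 0 ≤ ℓ ≤ n−1 = 5. m_ℓ = -1 lies in the range −ℓ … +ℓ (here −4 … 4). m_s = -1/2 is one of ±1/2.
All four constraints are satisfied.

Valid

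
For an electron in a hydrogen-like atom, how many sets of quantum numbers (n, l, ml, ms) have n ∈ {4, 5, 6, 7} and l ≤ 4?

Count contributing orbitals for each principal shell:
n=4 → 16; n=5 → 25; n=6 → 25; n=7 → 25.
Orbitals: 16 + 25 + 25 + 25 = 91. Including both spin states (ms = ±1/2) gives 2 × 91 = 182 states.

182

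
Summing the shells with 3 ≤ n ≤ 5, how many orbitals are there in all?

50

Shell n has n² orbitals: 3²=9 + 4²=16 + 5²=25 = 50 orbitals.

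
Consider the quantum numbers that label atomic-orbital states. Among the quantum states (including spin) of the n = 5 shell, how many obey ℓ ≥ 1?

48

Per ℓ-value: ℓ=1 → 3; ℓ=2 → 5; ℓ=3 → 7; ℓ=4 → 9.
Orbitals: 3 + 5 + 7 + 9 = 24. Each orbital carries two spin states, so 24 × 2 = 48 states.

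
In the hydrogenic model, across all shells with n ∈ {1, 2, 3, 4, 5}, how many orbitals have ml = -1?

Go shell by shell, enumerating (l, ml) with ml = -1:
n=2 → 1; n=3 → 2; n=4 → 3; n=5 → 4.
Total orbitals: 1 + 2 + 3 + 4 = 10.

10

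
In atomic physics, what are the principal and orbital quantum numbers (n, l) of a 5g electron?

n = 5, l = 4

The leading integer gives n = 5; the letter 'g' means l = 4.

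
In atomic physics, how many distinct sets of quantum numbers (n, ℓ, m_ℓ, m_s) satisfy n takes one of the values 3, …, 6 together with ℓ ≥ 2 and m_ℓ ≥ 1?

Work shell by shell — for each n, count the (ℓ, m_ℓ) pairs that satisfy ℓ ≥ 2 and m_ℓ ≥ 1:
n=3 → 2; n=4 → 5; n=5 → 9; n=6 → 14.
Orbitals: 2 + 5 + 9 + 14 = 30. Including both spin states (m_s = ±1/2) gives 2 × 30 = 60 states.

60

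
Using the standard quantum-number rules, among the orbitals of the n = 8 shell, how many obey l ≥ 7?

With n = 8 the allowed l are 0, 1, …, 7.
Per l-value: l=7 → 15.
Total orbitals: 15.

15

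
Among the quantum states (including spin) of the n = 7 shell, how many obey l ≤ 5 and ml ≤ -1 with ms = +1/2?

15

With n = 7 the allowed l are 0, 1, …, 6.
The (l, ml) pairs meeting l ≤ 5 and ml ≤ -1 give: l=1 → 1; l=2 → 2; l=3 → 3; l=4 → 4; l=5 → 5.
Orbitals: 1 + 2 + 3 + 4 + 5 = 15. With ms fixed to a single value there is one state per orbital, giving 15 states.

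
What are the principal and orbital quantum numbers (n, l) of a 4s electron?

n = 4, l = 0

The leading integer gives n = 4; the letter 's' means l = 0.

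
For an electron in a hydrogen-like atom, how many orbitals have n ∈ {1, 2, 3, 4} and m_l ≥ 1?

Per-shell orbital counts meeting the constraint:
n=2 → 1; n=3 → 3; n=4 → 6.
Total orbitals: 1 + 3 + 6 = 10.

10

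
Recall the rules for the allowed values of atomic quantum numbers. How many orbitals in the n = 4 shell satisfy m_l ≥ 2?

The n = 4 shell has l = 0 through 3; check each.
Per l-value: l=2 → 1; l=3 → 2.
Total orbitals: 1 + 2 = 3.

3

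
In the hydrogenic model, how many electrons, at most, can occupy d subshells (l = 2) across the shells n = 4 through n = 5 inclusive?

20

A d subshell (l = 2) exists for every n ≥ 3, so shells n = 4, 5 each contribute one — 2 subshells.
Since each d subshell holds 2(2·2+1) = 10 electrons, the total is 2 × 10 = 20.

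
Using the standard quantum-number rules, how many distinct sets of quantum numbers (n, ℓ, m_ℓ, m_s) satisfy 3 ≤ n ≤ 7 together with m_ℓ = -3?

20

Work shell by shell — for each n, count the (ℓ, m_ℓ) pairs that satisfy m_ℓ = -3:
n=4 → 1; n=5 → 2; n=6 → 3; n=7 → 4.
Orbitals: 1 + 2 + 3 + 4 = 10. Including both spin states (m_s = ±1/2) gives 2 × 10 = 20 states.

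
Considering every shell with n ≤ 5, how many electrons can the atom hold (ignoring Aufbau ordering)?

110

Total orbitals = 1² + 2² + 3² + 4² + 5² = 55. Doubling for spin gives 110 electrons.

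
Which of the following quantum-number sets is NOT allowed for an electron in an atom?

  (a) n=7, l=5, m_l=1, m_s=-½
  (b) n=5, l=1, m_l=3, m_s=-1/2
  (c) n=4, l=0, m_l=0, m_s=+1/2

(b) has |m_l| = 3 > l = 1, violating −l ≤ m_l ≤ l.
The remaining sets (a), (c) satisfy all four rules.

(b)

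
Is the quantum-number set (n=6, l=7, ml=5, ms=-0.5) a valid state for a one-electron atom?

The orbital quantum number must satisfy 0 ≤ l ≤ n−1. With n = 6 the allowed l values are 0, 1, 2, 3, 4, 5, so l = 7 is out of range.

No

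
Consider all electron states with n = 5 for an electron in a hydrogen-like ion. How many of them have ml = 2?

For n = 5, l ranges over 0 … 4.
Per l-value: l=2 → 1; l=3 → 1; l=4 → 1.
Orbitals: 1 + 1 + 1 = 3. Each orbital carries two spin states, so 3 × 2 = 6 states.

6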